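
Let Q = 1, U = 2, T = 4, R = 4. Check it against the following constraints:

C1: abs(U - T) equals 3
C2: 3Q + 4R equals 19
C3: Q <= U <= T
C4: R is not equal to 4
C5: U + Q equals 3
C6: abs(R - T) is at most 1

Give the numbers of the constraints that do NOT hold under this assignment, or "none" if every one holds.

C1: abs(2 - 4) = 2, not 3  ✗
C2: 3Q + 4R = 3(1) + 4(4) = 19  ✓
C3: values 1 <= 2 <= 4  ✓
C4: R = 4, but 4 is required to differ  ✗
C5: U + Q = 2 + 1 = 3  ✓
C6: abs(4 - 4) = 0; 0 ≤ 1  ✓

The assignment fails constraints 1 and 4.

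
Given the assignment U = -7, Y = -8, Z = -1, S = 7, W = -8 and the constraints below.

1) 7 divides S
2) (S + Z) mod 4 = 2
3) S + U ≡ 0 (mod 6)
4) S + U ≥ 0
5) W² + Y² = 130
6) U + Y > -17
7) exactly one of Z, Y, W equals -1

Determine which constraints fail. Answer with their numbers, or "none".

Constraint 5 is violated.

1) 7 / 7 = 1, so 7 divides 7  OK
2) S + Z = 6; 6 mod 4 = 2  OK
3) S + U = 0; 0 mod 6 = 0  OK
4) S + U = 7 + (-7) = 0; 0 ≥ 0  OK
5) W² + Y² = (-8)² + (-8)² = 64 + 64 = 128, not 130  FAIL
6) U + Y = -7 + (-8) = -15; -15 > -17  OK
7) Z=-1, Y=-8, W=-8; 1 of them equals -1  OK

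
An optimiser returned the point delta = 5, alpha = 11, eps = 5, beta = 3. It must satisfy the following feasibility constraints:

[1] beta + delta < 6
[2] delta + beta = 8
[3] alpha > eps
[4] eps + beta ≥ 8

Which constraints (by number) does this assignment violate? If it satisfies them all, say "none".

[1] beta + delta = 3 + 5 = 8; 8 ≥ 6, bound 6 not met  ✗
[2] delta + beta = 5 + 3 = 8  ✓
[3] alpha = 11, eps = 5; 11 > 5  ✓
[4] eps + beta = 5 + 3 = 8; 8 ≥ 8  ✓

No — constraint 1 is not satisfied.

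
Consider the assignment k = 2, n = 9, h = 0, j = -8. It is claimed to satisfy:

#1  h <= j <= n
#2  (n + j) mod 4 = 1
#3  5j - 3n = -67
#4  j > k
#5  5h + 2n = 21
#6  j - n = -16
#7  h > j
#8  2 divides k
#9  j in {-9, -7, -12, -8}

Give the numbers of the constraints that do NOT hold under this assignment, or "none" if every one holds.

Constraints 1, 4, 5, and 6 are violated.

#1 values 0, -8, 9; h = 0 is not <= j = -8 — violated.
#2 n + j = 1; 1 mod 4 = 1 — OK.
#3 5j - 3n = 5(-8) - 3(9) = -67 — OK.
#4 j = -8, k = 2; -8 ≤ 2 (want >) — violated.
#5 5h + 2n = 5(0) + 2(9) = 18, not 21 — violated.
#6 j - n = -8 - 9 = -17, not -16 — violated.
#7 h = 0, j = -8; 0 > -8 — OK.
#8 2 / 2 = 1, so 2 divides 2 — OK.
#9 j = -8 is in {-9, -7, -12, -8} — OK.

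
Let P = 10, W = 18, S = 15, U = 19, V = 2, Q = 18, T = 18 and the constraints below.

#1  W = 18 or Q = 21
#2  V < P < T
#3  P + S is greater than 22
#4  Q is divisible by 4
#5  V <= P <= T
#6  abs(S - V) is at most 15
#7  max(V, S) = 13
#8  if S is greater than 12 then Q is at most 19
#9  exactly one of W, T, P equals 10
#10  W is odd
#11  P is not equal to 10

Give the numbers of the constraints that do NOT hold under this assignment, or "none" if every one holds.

#1 W = 18 = 18 (first disjunct) — holds.
#2 values 2 < 10 < 18 — holds.
#3 P + S = 10 + 15 = 25; 25 > 22 — holds.
#4 18 = 4*4 + 2, so 4 does not divide 18 — does not hold.
#5 values 2 <= 10 <= 18 — holds.
#6 abs(15 - 2) = 13; 13 ≤ 15 — holds.
#7 max(2, 15) = 15, not 13 — does not hold.
#8 S = 15 > 12, so we need Q ≤ 19; Q = 18 ≤ 19 — holds.
#9 W=18, T=18, P=10; 1 of them equals 10 — holds.
#10 W = 18 is even — does not hold.
#11 P = 10, but 10 is required to differ — does not hold.

No — constraints 4, 7, 10, 11 are not satisfied.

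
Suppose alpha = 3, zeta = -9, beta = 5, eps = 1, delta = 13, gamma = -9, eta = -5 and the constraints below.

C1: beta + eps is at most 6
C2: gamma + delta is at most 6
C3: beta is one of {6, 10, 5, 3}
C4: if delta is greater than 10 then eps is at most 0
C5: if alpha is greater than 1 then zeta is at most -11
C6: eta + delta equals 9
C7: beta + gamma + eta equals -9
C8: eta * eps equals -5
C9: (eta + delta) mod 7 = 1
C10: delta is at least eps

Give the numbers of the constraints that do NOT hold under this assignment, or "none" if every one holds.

Constraints 4, 5, and 6 do not hold.

C1: beta + eps = 5 + 1 = 6; 6 ≤ 6 — holds.
C2: gamma + delta = -9 + 13 = 4; 4 ≤ 6 — holds.
C3: beta = 5 is in {6, 10, 5, 3} — holds.
C4: delta = 13 > 10, so we need eps ≤ 0; but eps = 1 > 0 — does not hold.
C5: alpha = 3 > 1, so we need zeta ≤ -11; but zeta = -9 > -11 — does not hold.
C6: eta + delta = -5 + 13 = 8, not 9 — does not hold.
C7: beta + gamma + eta = 5 + (-9) + (-5) = -9 — holds.
C8: eta * eps = -5 * 1 = -5 — holds.
C9: eta + delta = 8; 8 mod 7 = 1 — holds.
C10: delta = 13, eps = 1; 13 ≥ 1 — holds.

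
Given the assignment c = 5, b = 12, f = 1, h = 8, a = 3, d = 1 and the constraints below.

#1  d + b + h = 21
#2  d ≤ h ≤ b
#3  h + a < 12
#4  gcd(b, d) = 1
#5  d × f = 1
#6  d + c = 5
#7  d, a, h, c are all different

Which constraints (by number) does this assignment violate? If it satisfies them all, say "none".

#1 d + b + h = 1 + 12 + 8 = 21 — satisfied.
#2 values 1 ≤ 8 ≤ 12 — satisfied.
#3 h + a = 8 + 3 = 11; 11 < 12 — satisfied.
#4 gcd(12, 1) = 1 — satisfied.
#5 d × f = 1 × 1 = 1 — satisfied.
#6 d + c = 1 + 5 = 6, not 5 — violated.
#7 values 1, 3, 8, 5 are pairwise distinct — satisfied.

No — constraint 6 is not satisfied.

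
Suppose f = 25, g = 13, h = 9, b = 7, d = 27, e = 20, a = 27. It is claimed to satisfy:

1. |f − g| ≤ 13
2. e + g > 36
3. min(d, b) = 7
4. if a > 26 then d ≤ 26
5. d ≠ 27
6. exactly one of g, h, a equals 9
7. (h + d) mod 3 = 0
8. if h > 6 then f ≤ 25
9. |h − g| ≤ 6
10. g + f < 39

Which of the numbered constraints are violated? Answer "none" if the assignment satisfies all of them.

Constraints 2, 4, and 5 do not hold.

1. |25 − 13| = 12; 12 ≤ 13 — holds.
2. e + g = 20 + 13 = 33; 33 ≤ 36, bound 36 not met — fails.
3. min(27, 7) = 7 — holds.
4. a = 27 > 26, so we need d ≤ 26; but d = 27 > 26 — fails.
5. d = 27, but 27 is required to differ — fails.
6. g=13, h=9, a=27; 1 of them equals 9 — holds.
7. h + d = 36; 36 mod 3 = 0 — holds.
8. h = 9 > 6, so we need f ≤ 25; f = 25 ≤ 25 — holds.
9. |9 − 13| = 4; 4 ≤ 6 — holds.
10. g + f = 13 + 25 = 38; 38 < 39 — holds.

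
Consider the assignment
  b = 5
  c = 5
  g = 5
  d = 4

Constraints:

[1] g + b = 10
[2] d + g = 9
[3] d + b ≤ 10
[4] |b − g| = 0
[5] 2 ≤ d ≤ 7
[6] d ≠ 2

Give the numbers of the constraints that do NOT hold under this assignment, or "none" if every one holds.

[1] g + b = 5 + 5 = 10  true
[2] d + g = 4 + 5 = 9  true
[3] d + b = 4 + 5 = 9; 9 ≤ 10  true
[4] |5 − 5| = 0  true
[5] d = 4 lies in [2, 7]  true
[6] d = 4, and 4 ≠ 2  true

All constraints are satisfied.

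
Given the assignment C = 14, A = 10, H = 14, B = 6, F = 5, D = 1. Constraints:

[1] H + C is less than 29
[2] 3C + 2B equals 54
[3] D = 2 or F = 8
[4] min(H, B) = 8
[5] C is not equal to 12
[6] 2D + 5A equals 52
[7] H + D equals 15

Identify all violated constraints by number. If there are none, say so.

[1] H + C = 14 + 14 = 28; 28 < 29  OK
[2] 3C + 2B = 3(14) + 2(6) = 54  OK
[3] D = 1 ≠ 2 and F = 5 ≠ 8; both disjuncts false  FAIL
[4] min(14, 6) = 6, not 8  FAIL
[5] C = 14, and 14 ≠ 12  OK
[6] 2D + 5A = 2(1) + 5(10) = 52  OK
[7] H + D = 14 + 1 = 15  OK

Constraints 3, 4 are violated.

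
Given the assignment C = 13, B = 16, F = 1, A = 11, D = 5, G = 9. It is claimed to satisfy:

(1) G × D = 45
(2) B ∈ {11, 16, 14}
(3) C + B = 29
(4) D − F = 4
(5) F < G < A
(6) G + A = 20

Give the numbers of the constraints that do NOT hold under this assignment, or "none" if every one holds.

The assignment satisfies every constraint.

(1) G × D = 9 × 5 = 45 — holds.
(2) B = 16 is in {11, 16, 14} — holds.
(3) C + B = 13 + 16 = 29 — holds.
(4) D − F = 5 − 1 = 4 — holds.
(5) values 1 < 9 < 11 — holds.
(6) G + A = 9 + 11 = 20 — holds.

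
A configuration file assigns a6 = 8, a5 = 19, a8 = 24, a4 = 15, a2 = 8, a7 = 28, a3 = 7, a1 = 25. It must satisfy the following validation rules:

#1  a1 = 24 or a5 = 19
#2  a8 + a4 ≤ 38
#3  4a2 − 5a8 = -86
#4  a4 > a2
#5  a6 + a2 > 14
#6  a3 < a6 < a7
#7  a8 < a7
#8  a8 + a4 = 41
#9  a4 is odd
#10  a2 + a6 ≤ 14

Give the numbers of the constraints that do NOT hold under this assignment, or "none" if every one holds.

#1 a1 = 25 ≠ 24, but a5 = 19 = 19 (second disjunct) — satisfied.
#2 a8 + a4 = 24 + 15 = 39; 39 > 38, bound 38 not met — violated.
#3 4a2 − 5a8 = 4(8) − 5(24) = -88, not -86 — violated.
#4 a4 = 15, a2 = 8; 15 > 8 — satisfied.
#5 a6 + a2 = 8 + 8 = 16; 16 > 14 — satisfied.
#6 values 7 < 8 < 28 — satisfied.
#7 a8 = 24, a7 = 28; 24 < 28 — satisfied.
#8 a8 + a4 = 24 + 15 = 39, not 41 — violated.
#9 a4 = 15 is odd — satisfied.
#10 a2 + a6 = 8 + 8 = 16; 16 > 14, bound 14 not met — violated.

No — constraints 2, 3, 8, 10 are not satisfied.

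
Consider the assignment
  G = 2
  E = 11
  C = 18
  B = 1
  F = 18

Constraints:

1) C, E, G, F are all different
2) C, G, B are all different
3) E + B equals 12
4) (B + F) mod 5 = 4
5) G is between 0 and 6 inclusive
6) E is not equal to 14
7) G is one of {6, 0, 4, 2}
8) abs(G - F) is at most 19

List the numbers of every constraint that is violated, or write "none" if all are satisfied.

Constraint 1 does not hold.

1) C = F = 18, not all different — violated.
2) values 18, 2, 1 are pairwise distinct — OK.
3) E + B = 11 + 1 = 12 — OK.
4) B + F = 19; 19 mod 5 = 4 — OK.
5) G = 2 lies in [0, 6] — OK.
6) E = 11, and 11 ≠ 14 — OK.
7) G = 2 is in {6, 0, 4, 2} — OK.
8) abs(2 - 18) = 16; 16 ≤ 19 — OK.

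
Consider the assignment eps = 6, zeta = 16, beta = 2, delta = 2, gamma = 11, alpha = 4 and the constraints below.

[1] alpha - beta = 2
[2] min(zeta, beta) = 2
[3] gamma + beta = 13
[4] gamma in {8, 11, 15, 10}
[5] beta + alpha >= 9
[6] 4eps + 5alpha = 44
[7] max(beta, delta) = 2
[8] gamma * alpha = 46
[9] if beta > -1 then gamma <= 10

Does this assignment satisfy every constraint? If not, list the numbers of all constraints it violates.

[1] alpha - beta = 4 - 2 = 2  holds
[2] min(16, 2) = 2  holds
[3] gamma + beta = 11 + 2 = 13  holds
[4] gamma = 11 is in {8, 11, 15, 10}  holds
[5] beta + alpha = 2 + 4 = 6; 6 < 9, bound 9 not met  fails
[6] 4eps + 5alpha = 4(6) + 5(4) = 44  holds
[7] max(2, 2) = 2  holds
[8] gamma * alpha = 11 * 4 = 44, not 46  fails
[9] beta = 2 > -1, so we need gamma ≤ 10; but gamma = 11 > 10  fails

Constraints 5, 8, 9 do not hold.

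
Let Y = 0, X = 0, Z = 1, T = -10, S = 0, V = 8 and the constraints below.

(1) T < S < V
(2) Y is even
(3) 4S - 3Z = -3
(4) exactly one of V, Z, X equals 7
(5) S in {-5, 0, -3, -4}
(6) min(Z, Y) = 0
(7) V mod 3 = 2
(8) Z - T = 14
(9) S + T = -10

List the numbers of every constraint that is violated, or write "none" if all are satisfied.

The assignment fails constraints 4 and 8.

(1) values -10 < 0 < 8  ✔
(2) Y = 0 is even  ✔
(3) 4S - 3Z = 4(0) - 3(1) = -3  ✔
(4) V=8, Z=1, X=0; 0 of them equal 7, not exactly one  ✘
(5) S = 0 is in {-5, 0, -3, -4}  ✔
(6) min(1, 0) = 0  ✔
(7) 8 mod 3 = 2  ✔
(8) Z - T = 1 - (-10) = 11, not 14  ✘
(9) S + T = 0 + (-10) = -10  ✔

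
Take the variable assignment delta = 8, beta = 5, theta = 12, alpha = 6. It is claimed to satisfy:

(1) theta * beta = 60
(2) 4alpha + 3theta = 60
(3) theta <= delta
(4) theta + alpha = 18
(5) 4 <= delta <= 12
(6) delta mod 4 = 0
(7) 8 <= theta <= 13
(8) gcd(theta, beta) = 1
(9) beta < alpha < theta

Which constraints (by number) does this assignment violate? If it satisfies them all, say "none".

Constraint 3 is violated.

(1) theta * beta = 12 * 5 = 60 — OK.
(2) 4alpha + 3theta = 4(6) + 3(12) = 60 — OK.
(3) theta = 12, delta = 8; 12 > 8 (want ≤) — violated.
(4) theta + alpha = 12 + 6 = 18 — OK.
(5) delta = 8 lies in [4, 12] — OK.
(6) 8 mod 4 = 0 — OK.
(7) theta = 12 lies in [8, 13] — OK.
(8) gcd(12, 5) = 1 — OK.
(9) values 5 < 6 < 12 — OK.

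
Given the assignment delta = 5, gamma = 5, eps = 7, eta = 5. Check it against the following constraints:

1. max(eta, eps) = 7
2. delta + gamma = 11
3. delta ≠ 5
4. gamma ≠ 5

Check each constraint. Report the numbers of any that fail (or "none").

No — constraints 2, 3, and 4 are not satisfied.

1. max(5, 7) = 7 — holds.
2. delta + gamma = 5 + 5 = 10, not 11 — does not hold.
3. delta = 5, but 5 is required to differ — does not hold.
4. gamma = 5, but 5 is required to differ — does not hold.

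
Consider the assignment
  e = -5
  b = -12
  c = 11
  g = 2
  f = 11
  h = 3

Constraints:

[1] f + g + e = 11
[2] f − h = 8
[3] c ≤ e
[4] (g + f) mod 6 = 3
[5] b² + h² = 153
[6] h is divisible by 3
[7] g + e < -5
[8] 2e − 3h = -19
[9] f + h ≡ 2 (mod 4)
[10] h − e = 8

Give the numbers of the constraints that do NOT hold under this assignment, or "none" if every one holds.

No — constraints 1, 3, 4, 7 are not satisfied.

[1] f + g + e = 11 + 2 + (-5) = 8, not 11 — violated.
[2] f − h = 11 − 3 = 8 — satisfied.
[3] c = 11, e = -5; 11 > -5 (want ≤) — violated.
[4] g + f = 13; 13 mod 6 = 1, not 3 — violated.
[5] b² + h² = (-12)² + 3² = 144 + 9 = 153 — satisfied.
[6] 3 / 3 = 1, so 3 divides 3 — satisfied.
[7] g + e = 2 + (-5) = -3; -3 ≥ -5, bound -5 not met — violated.
[8] 2e − 3h = 2(-5) − 3(3) = -19 — satisfied.
[9] f + h = 14; 14 mod 4 = 2 — satisfied.
[10] h − e = 3 − (-5) = 8 — satisfied.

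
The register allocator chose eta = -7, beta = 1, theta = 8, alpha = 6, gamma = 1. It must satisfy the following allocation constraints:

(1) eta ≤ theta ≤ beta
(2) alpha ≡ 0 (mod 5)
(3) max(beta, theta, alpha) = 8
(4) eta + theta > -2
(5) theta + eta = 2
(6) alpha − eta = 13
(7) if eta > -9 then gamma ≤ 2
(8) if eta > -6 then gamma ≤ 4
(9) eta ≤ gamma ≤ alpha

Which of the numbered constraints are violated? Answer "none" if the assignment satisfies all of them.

No — constraints 1, 2, 5 are not satisfied.

(1) values -7, 8, 1; theta = 8 is not ≤ beta = 1  fails
(2) 6 mod 5 = 1, not 0  fails
(3) max(1, 8, 6) = 8  holds
(4) eta + theta = -7 + 8 = 1; 1 > -2  holds
(5) theta + eta = 8 + (-7) = 1, not 2  fails
(6) alpha − eta = 6 − (-7) = 13  holds
(7) eta = -7 > -9, so we need gamma ≤ 2; gamma = 1 ≤ 2  holds
(8) eta = -7, not > -6; antecedent false, conditional vacuously true  holds
(9) values -7 ≤ 1 ≤ 6  holds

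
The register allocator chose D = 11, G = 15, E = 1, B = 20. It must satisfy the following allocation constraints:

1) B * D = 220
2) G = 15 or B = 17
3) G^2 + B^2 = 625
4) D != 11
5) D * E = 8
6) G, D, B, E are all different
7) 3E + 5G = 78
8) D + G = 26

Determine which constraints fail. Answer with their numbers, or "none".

Constraints 4, 5 are violated.

1) B * D = 20 * 11 = 220  ✔
2) G = 15 = 15 (first disjunct)  ✔
3) G^2 + B^2 = 15^2 + 20^2 = 225 + 400 = 625  ✔
4) D = 11, but 11 is required to differ  ✘
5) D * E = 11 * 1 = 11, not 8  ✘
6) values 15, 11, 20, 1 are pairwise distinct  ✔
7) 3E + 5G = 3(1) + 5(15) = 78  ✔
8) D + G = 11 + 15 = 26  ✔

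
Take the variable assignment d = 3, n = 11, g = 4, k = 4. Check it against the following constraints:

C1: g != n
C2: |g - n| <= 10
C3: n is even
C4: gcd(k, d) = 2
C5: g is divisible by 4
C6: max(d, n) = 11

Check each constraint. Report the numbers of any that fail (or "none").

C1: g = 4, n = 11; distinct  holds
C2: |4 - 11| = 7; 7 ≤ 10  holds
C3: n = 11 is odd  fails
C4: gcd(4, 3) = 1, not 2  fails
C5: 4 / 4 = 1, so 4 divides 4  holds
C6: max(3, 11) = 11  holds

Constraints 3, 4 do not hold.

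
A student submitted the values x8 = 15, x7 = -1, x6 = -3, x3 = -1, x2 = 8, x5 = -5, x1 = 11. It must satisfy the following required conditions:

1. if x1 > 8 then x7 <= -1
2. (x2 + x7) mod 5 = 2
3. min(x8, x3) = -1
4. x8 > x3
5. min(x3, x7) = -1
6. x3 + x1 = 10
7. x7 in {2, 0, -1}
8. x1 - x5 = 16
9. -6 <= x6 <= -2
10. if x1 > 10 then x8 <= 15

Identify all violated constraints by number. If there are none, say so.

1. x1 = 11 > 8, so we need x7 ≤ -1; x7 = -1 ≤ -1 — holds.
2. x2 + x7 = 7; 7 mod 5 = 2 — holds.
3. min(15, -1) = -1 — holds.
4. x8 = 15, x3 = -1; 15 > -1 — holds.
5. min(-1, -1) = -1 — holds.
6. x3 + x1 = -1 + 11 = 10 — holds.
7. x7 = -1 is in {2, 0, -1} — holds.
8. x1 - x5 = 11 - (-5) = 16 — holds.
9. x6 = -3 lies in [-6, -2] — holds.
10. x1 = 11 > 10, so we need x8 ≤ 15; x8 = 15 ≤ 15 — holds.

None — every constraint holds.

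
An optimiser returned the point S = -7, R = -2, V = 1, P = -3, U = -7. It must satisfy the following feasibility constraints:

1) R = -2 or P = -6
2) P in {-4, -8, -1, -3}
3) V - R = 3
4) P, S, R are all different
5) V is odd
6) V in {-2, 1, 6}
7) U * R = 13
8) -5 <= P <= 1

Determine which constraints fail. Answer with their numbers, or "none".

1) R = -2 = -2 (first disjunct) — OK.
2) P = -3 is in {-4, -8, -1, -3} — OK.
3) V - R = 1 - (-2) = 3 — OK.
4) values -3, -7, -2 are pairwise distinct — OK.
5) V = 1 is odd — OK.
6) V = 1 is in {-2, 1, 6} — OK.
7) U * R = -7 * (-2) = 14, not 13 — violated.
8) P = -3 lies in [-5, 1] — OK.

Constraint 7 is violated.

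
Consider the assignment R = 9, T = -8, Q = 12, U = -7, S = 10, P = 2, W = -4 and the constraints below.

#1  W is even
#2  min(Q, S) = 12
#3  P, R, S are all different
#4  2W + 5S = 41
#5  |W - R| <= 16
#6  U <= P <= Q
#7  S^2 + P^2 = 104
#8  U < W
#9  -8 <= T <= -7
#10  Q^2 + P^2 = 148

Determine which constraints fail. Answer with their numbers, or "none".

The assignment fails constraints 2, 4.

#1 W = -4 is even  true
#2 min(12, 10) = 10, not 12  false
#3 values 2, 9, 10 are pairwise distinct  true
#4 2W + 5S = 2(-4) + 5(10) = 42, not 41  false
#5 |-4 - 9| = 13; 13 ≤ 16  true
#6 values -7 <= 2 <= 12  true
#7 S^2 + P^2 = 10^2 + 2^2 = 100 + 4 = 104  true
#8 U = -7, W = -4; -7 < -4  true
#9 T = -8 lies in [-8, -7]  true
#10 Q^2 + P^2 = 12^2 + 2^2 = 144 + 4 = 148  true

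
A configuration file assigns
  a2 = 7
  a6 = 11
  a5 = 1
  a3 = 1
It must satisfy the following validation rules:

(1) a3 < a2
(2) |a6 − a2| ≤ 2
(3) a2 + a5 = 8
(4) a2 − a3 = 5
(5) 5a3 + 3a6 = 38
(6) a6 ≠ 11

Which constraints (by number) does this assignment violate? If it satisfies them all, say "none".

Constraints 2, 4, and 6 are violated.

(1) a3 = 1, a2 = 7; 1 < 7 — satisfied.
(2) |11 − 7| = 4; 4 > 2, exceeds bound 2 — violated.
(3) a2 + a5 = 7 + 1 = 8 — satisfied.
(4) a2 − a3 = 7 − 1 = 6, not 5 — violated.
(5) 5a3 + 3a6 = 5(1) + 3(11) = 38 — satisfied.
(6) a6 = 11, but 11 is required to differ — violated.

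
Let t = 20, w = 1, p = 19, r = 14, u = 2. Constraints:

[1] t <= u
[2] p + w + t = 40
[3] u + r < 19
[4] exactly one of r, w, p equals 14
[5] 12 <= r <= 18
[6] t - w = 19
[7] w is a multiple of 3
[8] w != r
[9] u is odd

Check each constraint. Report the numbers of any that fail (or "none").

[1] t = 20, u = 2; 20 > 2 (want ≤)  false
[2] p + w + t = 19 + 1 + 20 = 40  true
[3] u + r = 2 + 14 = 16; 16 < 19  true
[4] r=14, w=1, p=19; 1 of them equals 14  true
[5] r = 14 lies in [12, 18]  true
[6] t - w = 20 - 1 = 19  true
[7] 1 = 3*0 + 1, so 3 does not divide 1  false
[8] w = 1, r = 14; distinct  true
[9] u = 2 is even  false

Constraints 1, 7, and 9 do not hold.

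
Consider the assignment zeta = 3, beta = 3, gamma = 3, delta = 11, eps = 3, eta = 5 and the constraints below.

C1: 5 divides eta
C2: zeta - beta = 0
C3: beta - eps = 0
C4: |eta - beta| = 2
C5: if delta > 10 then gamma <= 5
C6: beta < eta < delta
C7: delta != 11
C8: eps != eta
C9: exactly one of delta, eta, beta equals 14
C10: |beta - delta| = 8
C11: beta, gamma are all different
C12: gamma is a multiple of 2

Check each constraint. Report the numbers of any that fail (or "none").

Constraints 7, 9, 11, 12 do not hold.

C1: 5 / 5 = 1, so 5 divides 5  true
C2: zeta - beta = 3 - 3 = 0  true
C3: beta - eps = 3 - 3 = 0  true
C4: |5 - 3| = 2  true
C5: delta = 11 > 10, so we need gamma ≤ 5; gamma = 3 ≤ 5  true
C6: values 3 < 5 < 11  true
C7: delta = 11, but 11 is required to differ  false
C8: eps = 3, eta = 5; distinct  true
C9: delta=11, eta=5, beta=3; 0 of them equal 14, not exactly one  false
C10: |3 - 11| = 8  true
C11: beta = gamma = 3, not all different  false
C12: 3 = 2*1 + 1, so 2 does not divide 3  false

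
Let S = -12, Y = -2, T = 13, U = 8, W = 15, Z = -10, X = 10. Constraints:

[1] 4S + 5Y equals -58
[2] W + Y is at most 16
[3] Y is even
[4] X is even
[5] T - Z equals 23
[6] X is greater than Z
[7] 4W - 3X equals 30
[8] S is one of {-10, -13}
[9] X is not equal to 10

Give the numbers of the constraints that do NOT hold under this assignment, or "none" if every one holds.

[1] 4S + 5Y = 4(-12) + 5(-2) = -58 — OK.
[2] W + Y = 15 + (-2) = 13; 13 ≤ 16 — OK.
[3] Y = -2 is even — OK.
[4] X = 10 is even — OK.
[5] T - Z = 13 - (-10) = 23 — OK.
[6] X = 10, Z = -10; 10 > -10 — OK.
[7] 4W - 3X = 4(15) - 3(10) = 30 — OK.
[8] S = -12 is not in {-10, -13} — violated.
[9] X = 10, but 10 is required to differ — violated.

Constraints 8, 9 are violated.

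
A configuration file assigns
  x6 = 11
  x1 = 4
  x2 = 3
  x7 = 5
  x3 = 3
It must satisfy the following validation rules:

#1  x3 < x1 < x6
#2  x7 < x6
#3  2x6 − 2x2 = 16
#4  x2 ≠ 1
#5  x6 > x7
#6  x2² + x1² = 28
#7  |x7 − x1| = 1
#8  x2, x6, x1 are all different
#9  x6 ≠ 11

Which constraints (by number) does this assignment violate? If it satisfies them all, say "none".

The assignment fails constraints 6 and 9.

#1 values 3 < 4 < 11  true
#2 x7 = 5, x6 = 11; 5 < 11  true
#3 2x6 − 2x2 = 2(11) − 2(3) = 16  true
#4 x2 = 3, and 3 ≠ 1  true
#5 x6 = 11, x7 = 5; 11 > 5  true
#6 x2² + x1² = 3² + 4² = 9 + 16 = 25, not 28  false
#7 |5 − 4| = 1  true
#8 values 3, 11, 4 are pairwise distinct  true
#9 x6 = 11, but 11 is required to differ  false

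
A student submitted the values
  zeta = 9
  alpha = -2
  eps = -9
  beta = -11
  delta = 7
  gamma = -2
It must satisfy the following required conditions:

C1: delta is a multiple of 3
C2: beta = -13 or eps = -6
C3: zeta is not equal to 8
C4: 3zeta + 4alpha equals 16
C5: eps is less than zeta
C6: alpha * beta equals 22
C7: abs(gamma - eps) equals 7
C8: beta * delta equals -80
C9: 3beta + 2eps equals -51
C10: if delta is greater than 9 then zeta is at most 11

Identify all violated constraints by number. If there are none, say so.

C1: 7 = 3*2 + 1, so 3 does not divide 7 — fails.
C2: beta = -11 ≠ -13 and eps = -9 ≠ -6; both disjuncts false — fails.
C3: zeta = 9, and 9 ≠ 8 — holds.
C4: 3zeta + 4alpha = 3(9) + 4(-2) = 19, not 16 — fails.
C5: eps = -9, zeta = 9; -9 < 9 — holds.
C6: alpha * beta = -2 * (-11) = 22 — holds.
C7: abs(-2 - (-9)) = 7 — holds.
C8: beta * delta = -11 * 7 = -77, not -80 — fails.
C9: 3beta + 2eps = 3(-11) + 2(-9) = -51 — holds.
C10: delta = 7, not > 9; antecedent false, conditional vacuously true — holds.

Constraints 1, 2, 4, and 8 are violated.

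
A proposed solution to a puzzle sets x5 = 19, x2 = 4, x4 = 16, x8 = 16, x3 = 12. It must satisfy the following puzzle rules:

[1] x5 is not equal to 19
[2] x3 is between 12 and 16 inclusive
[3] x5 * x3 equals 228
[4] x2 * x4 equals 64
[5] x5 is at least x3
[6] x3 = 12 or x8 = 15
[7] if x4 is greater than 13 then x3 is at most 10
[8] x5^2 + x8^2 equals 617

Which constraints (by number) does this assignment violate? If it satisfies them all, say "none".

[1] x5 = 19, but 19 is required to differ  no
[2] x3 = 12 lies in [12, 16]  yes
[3] x5 * x3 = 19 * 12 = 228  yes
[4] x2 * x4 = 4 * 16 = 64  yes
[5] x5 = 19, x3 = 12; 19 ≥ 12  yes
[6] x3 = 12 = 12 (first disjunct)  yes
[7] x4 = 16 > 13, so we need x3 ≤ 10; but x3 = 12 > 10  no
[8] x5^2 + x8^2 = 19^2 + 16^2 = 361 + 256 = 617  yes

Constraints 1, 7 are violated.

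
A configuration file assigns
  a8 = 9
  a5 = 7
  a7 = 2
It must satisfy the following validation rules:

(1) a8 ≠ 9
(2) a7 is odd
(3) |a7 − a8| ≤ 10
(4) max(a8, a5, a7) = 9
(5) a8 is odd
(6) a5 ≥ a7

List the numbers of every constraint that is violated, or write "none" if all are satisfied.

No — constraints 1 and 2 are not satisfied.

(1) a8 = 9, but 9 is required to differ  false
(2) a7 = 2 is even  false
(3) |2 − 9| = 7; 7 ≤ 10  true
(4) max(9, 7, 2) = 9  true
(5) a8 = 9 is odd  true
(6) a5 = 7, a7 = 2; 7 ≥ 2  true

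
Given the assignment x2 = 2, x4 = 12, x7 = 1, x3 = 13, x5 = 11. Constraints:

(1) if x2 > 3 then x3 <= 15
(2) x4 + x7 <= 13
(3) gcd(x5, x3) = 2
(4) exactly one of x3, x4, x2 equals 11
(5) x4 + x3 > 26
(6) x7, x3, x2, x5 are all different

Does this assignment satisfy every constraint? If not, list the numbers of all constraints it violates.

(1) x2 = 2, not > 3; antecedent false, conditional vacuously true — satisfied.
(2) x4 + x7 = 12 + 1 = 13; 13 ≤ 13 — satisfied.
(3) gcd(11, 13) = 1, not 2 — violated.
(4) x3=13, x4=12, x2=2; 0 of them equal 11, not exactly one — violated.
(5) x4 + x3 = 12 + 13 = 25; 25 ≤ 26, bound 26 not met — violated.
(6) values 1, 13, 2, 11 are pairwise distinct — satisfied.

Constraints 3, 4, and 5 do not hold.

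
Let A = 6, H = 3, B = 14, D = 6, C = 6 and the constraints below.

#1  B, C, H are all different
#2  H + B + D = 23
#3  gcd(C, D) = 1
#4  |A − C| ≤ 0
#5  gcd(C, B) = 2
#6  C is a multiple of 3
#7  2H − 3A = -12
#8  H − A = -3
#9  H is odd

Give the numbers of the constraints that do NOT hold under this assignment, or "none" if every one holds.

Constraint 3 does not hold.

#1 values 14, 6, 3 are pairwise distinct  yes
#2 H + B + D = 3 + 14 + 6 = 23  yes
#3 gcd(6, 6) = 6, not 1  no
#4 |6 − 6| = 0; 0 ≤ 0  yes
#5 gcd(6, 14) = 2  yes
#6 6 / 3 = 2, so 3 divides 6  yes
#7 2H − 3A = 2(3) − 3(6) = -12  yes
#8 H − A = 3 − 6 = -3  yes
#9 H = 3 is odd  yes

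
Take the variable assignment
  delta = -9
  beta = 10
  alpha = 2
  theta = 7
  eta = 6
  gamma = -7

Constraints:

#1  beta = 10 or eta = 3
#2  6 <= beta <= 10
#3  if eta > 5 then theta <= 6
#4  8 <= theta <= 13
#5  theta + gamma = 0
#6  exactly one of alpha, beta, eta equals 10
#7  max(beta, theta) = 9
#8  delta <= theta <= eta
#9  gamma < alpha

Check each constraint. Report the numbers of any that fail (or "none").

#1 beta = 10 = 10 (first disjunct)  true
#2 beta = 10 lies in [6, 10]  true
#3 eta = 6 > 5, so we need theta ≤ 6; but theta = 7 > 6  false
#4 theta = 7 is outside [8, 13]  false
#5 theta + gamma = 7 + (-7) = 0  true
#6 alpha=2, beta=10, eta=6; 1 of them equals 10  true
#7 max(10, 7) = 10, not 9  false
#8 values -9, 7, 6; theta = 7 is not <= eta = 6  false
#9 gamma = -7, alpha = 2; -7 < 2  true

No — constraints 3, 4, 7, and 8 are not satisfied.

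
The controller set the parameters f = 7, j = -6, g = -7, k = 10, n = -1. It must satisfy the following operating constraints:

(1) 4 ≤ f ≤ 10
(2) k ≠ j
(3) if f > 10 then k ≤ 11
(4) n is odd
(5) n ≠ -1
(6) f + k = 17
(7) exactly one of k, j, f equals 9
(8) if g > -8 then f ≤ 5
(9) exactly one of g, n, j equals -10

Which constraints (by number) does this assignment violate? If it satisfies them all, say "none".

(1) f = 7 lies in [4, 10]  ✓
(2) k = 10, j = -6; distinct  ✓
(3) f = 7, not > 10; antecedent false, conditional vacuously true  ✓
(4) n = -1 is odd  ✓
(5) n = -1, but -1 is required to differ  ✗
(6) f + k = 7 + 10 = 17  ✓
(7) k=10, j=-6, f=7; 0 of them equal 9, not exactly one  ✗
(8) g = -7 > -8, so we need f ≤ 5; but f = 7 > 5  ✗
(9) g=-7, n=-1, j=-6; 0 of them equal -10, not exactly one  ✗

The assignment fails constraints 5, 7, 8, 9.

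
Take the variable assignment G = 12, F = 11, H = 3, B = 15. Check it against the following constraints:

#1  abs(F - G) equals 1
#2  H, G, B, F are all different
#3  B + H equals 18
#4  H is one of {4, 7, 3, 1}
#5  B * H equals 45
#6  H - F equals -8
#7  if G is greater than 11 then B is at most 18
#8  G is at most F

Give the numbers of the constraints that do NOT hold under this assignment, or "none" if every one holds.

No — constraint 8 is not satisfied.

#1 abs(11 - 12) = 1 — holds.
#2 values 3, 12, 15, 11 are pairwise distinct — holds.
#3 B + H = 15 + 3 = 18 — holds.
#4 H = 3 is in {4, 7, 3, 1} — holds.
#5 B * H = 15 * 3 = 45 — holds.
#6 H - F = 3 - 11 = -8 — holds.
#7 G = 12 > 11, so we need B ≤ 18; B = 15 ≤ 18 — holds.
#8 G = 12, F = 11; 12 > 11 (want ≤) — does not hold.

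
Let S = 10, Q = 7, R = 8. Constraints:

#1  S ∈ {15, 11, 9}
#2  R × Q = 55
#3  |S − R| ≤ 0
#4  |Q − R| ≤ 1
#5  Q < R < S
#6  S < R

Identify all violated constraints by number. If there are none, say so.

Constraints 1, 2, 3, and 6 do not hold.

#1 S = 10 is not in {15, 11, 9} — violated.
#2 R × Q = 8 × 7 = 56, not 55 — violated.
#3 |10 − 8| = 2; 2 > 0, exceeds bound 0 — violated.
#4 |7 − 8| = 1; 1 ≤ 1 — satisfied.
#5 values 7 < 8 < 10 — satisfied.
#6 S = 10, R = 8; 10 ≥ 8 (want <) — violated.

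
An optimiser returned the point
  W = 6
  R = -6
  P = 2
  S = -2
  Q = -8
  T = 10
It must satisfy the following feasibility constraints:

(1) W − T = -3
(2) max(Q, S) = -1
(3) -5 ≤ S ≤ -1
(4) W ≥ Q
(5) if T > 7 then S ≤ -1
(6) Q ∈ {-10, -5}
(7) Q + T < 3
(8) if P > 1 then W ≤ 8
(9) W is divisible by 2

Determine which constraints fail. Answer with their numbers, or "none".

Constraints 1, 2, and 6 do not hold.

(1) W − T = 6 − 10 = -4, not -3  ✘
(2) max(-8, -2) = -2, not -1  ✘
(3) S = -2 lies in [-5, -1]  ✔
(4) W = 6, Q = -8; 6 ≥ -8  ✔
(5) T = 10 > 7, so we need S ≤ -1; S = -2 ≤ -1  ✔
(6) Q = -8 is not in {-10, -5}  ✘
(7) Q + T = -8 + 10 = 2; 2 < 3  ✔
(8) P = 2 > 1, so we need W ≤ 8; W = 6 ≤ 8  ✔
(9) 6 / 2 = 3, so 2 divides 6  ✔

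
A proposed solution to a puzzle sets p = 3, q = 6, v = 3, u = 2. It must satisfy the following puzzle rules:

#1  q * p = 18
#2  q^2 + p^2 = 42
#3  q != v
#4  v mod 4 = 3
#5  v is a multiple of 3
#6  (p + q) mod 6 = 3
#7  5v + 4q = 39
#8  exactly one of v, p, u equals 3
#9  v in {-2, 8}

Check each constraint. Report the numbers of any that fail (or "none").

#1 q * p = 6 * 3 = 18 — holds.
#2 q^2 + p^2 = 6^2 + 3^2 = 36 + 9 = 45, not 42 — does not hold.
#3 q = 6, v = 3; distinct — holds.
#4 3 mod 4 = 3 — holds.
#5 3 / 3 = 1, so 3 divides 3 — holds.
#6 p + q = 9; 9 mod 6 = 3 — holds.
#7 5v + 4q = 5(3) + 4(6) = 39 — holds.
#8 v=3, p=3, u=2; 2 of them equal 3, not exactly one — does not hold.
#9 v = 3 is not in {-2, 8} — does not hold.

Constraints 2, 8, 9 do not hold.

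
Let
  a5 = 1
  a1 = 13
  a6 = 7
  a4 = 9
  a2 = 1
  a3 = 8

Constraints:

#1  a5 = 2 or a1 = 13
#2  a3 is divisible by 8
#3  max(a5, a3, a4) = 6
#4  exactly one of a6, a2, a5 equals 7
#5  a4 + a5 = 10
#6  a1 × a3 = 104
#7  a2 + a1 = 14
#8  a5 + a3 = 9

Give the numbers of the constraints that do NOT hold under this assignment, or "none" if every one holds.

Violated: 3.

#1 a5 = 1 ≠ 2, but a1 = 13 = 13 (second disjunct) — satisfied.
#2 8 / 8 = 1, so 8 divides 8 — satisfied.
#3 max(1, 8, 9) = 9, not 6 — violated.
#4 a6=7, a2=1, a5=1; 1 of them equals 7 — satisfied.
#5 a4 + a5 = 9 + 1 = 10 — satisfied.
#6 a1 × a3 = 13 × 8 = 104 — satisfied.
#7 a2 + a1 = 1 + 13 = 14 — satisfied.
#8 a5 + a3 = 1 + 8 = 9 — satisfied.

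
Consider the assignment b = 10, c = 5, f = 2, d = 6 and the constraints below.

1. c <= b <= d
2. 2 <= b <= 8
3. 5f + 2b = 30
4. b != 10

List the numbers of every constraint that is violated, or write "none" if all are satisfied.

The assignment fails constraints 1, 2, and 4.

1. values 5, 10, 6; b = 10 is not <= d = 6 — violated.
2. b = 10 is outside [2, 8] — violated.
3. 5f + 2b = 5(2) + 2(10) = 30 — OK.
4. b = 10, but 10 is required to differ — violated.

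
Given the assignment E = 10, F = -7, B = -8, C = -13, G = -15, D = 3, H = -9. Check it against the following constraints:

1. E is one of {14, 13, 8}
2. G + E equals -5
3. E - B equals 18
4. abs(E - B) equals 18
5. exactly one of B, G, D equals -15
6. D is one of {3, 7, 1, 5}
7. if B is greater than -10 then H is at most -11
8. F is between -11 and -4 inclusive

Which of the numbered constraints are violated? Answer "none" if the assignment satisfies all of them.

Violated: 1 and 7.

1. E = 10 is not in {14, 13, 8} — violated.
2. G + E = -15 + 10 = -5 — OK.
3. E - B = 10 - (-8) = 18 — OK.
4. abs(10 - (-8)) = 18 — OK.
5. B=-8, G=-15, D=3; 1 of them equals -15 — OK.
6. D = 3 is in {3, 7, 1, 5} — OK.
7. B = -8 > -10, so we need H ≤ -11; but H = -9 > -11 — violated.
8. F = -7 lies in [-11, -4] — OK.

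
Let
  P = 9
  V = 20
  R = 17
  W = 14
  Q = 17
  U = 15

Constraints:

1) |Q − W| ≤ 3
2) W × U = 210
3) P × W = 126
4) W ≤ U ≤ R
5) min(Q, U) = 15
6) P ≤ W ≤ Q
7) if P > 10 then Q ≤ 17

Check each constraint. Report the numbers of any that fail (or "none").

1) |17 − 14| = 3; 3 ≤ 3 — holds.
2) W × U = 14 × 15 = 210 — holds.
3) P × W = 9 × 14 = 126 — holds.
4) values 14 ≤ 15 ≤ 17 — holds.
5) min(17, 15) = 15 — holds.
6) values 9 ≤ 14 ≤ 17 — holds.
7) P = 9, not > 10; antecedent false, conditional vacuously true — holds.

The assignment satisfies every constraint.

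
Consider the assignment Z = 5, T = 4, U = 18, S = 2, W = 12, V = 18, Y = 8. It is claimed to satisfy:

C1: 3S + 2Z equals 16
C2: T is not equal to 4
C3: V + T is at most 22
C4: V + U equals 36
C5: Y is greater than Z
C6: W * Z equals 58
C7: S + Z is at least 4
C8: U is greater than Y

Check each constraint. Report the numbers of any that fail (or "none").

Constraints 2, 6 do not hold.

C1: 3S + 2Z = 3(2) + 2(5) = 16 — holds.
C2: T = 4, but 4 is required to differ — does not hold.
C3: V + T = 18 + 4 = 22; 22 ≤ 22 — holds.
C4: V + U = 18 + 18 = 36 — holds.
C5: Y = 8, Z = 5; 8 > 5 — holds.
C6: W * Z = 12 * 5 = 60, not 58 — does not hold.
C7: S + Z = 2 + 5 = 7; 7 ≥ 4 — holds.
C8: U = 18, Y = 8; 18 > 8 — holds.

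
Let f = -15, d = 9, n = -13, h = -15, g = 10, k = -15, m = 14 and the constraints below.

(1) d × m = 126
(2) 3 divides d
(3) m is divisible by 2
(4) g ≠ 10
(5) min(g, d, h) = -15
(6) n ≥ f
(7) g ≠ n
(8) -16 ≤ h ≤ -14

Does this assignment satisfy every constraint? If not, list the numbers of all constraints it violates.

(1) d × m = 9 × 14 = 126  ✓
(2) 9 / 3 = 3, so 3 divides 9  ✓
(3) 14 / 2 = 7, so 2 divides 14  ✓
(4) g = 10, but 10 is required to differ  ✗
(5) min(10, 9, -15) = -15  ✓
(6) n = -13, f = -15; -13 ≥ -15  ✓
(7) g = 10, n = -13; distinct  ✓
(8) h = -15 lies in [-16, -14]  ✓

No — constraint 4 is not satisfied.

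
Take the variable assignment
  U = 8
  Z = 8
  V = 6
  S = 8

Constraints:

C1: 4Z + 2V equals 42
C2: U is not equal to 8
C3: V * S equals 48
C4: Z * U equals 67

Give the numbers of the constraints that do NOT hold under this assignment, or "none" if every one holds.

C1: 4Z + 2V = 4(8) + 2(6) = 44, not 42 — violated.
C2: U = 8, but 8 is required to differ — violated.
C3: V * S = 6 * 8 = 48 — OK.
C4: Z * U = 8 * 8 = 64, not 67 — violated.

The assignment fails constraints 1, 2, and 4.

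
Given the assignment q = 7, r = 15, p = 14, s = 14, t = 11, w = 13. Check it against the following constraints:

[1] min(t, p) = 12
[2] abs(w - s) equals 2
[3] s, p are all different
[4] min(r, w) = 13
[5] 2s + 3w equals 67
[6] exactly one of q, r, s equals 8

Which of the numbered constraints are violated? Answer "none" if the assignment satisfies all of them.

[1] min(11, 14) = 11, not 12  false
[2] abs(13 - 14) = 1, not 2  false
[3] s = p = 14, not all different  false
[4] min(15, 13) = 13  true
[5] 2s + 3w = 2(14) + 3(13) = 67  true
[6] q=7, r=15, s=14; 0 of them equal 8, not exactly one  false

Constraints 1, 2, 3, and 6 are violated.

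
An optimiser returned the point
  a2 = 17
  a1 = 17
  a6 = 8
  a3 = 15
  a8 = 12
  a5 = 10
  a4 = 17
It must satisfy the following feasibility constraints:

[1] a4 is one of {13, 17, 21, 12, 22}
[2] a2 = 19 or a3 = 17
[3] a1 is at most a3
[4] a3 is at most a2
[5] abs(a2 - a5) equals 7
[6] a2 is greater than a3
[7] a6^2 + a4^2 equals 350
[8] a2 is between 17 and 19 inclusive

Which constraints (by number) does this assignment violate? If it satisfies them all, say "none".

Violated: 2, 3, and 7.

[1] a4 = 17 is in {13, 17, 21, 12, 22} — holds.
[2] a2 = 17 ≠ 19 and a3 = 15 ≠ 17; both disjuncts false — does not hold.
[3] a1 = 17, a3 = 15; 17 > 15 (want ≤) — does not hold.
[4] a3 = 15, a2 = 17; 15 ≤ 17 — holds.
[5] abs(17 - 10) = 7 — holds.
[6] a2 = 17, a3 = 15; 17 > 15 — holds.
[7] a6^2 + a4^2 = 8^2 + 17^2 = 64 + 289 = 353, not 350 — does not hold.
[8] a2 = 17 lies in [17, 19] — holds.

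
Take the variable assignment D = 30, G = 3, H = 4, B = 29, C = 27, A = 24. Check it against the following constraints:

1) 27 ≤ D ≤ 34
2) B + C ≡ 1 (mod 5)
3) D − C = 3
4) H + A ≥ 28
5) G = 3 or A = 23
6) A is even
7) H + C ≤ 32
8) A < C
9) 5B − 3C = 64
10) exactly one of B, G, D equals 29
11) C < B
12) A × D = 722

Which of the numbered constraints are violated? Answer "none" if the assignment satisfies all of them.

Constraint 12 does not hold.

1) D = 30 lies in [27, 34]  ✓
2) B + C = 56; 56 mod 5 = 1  ✓
3) D − C = 30 − 27 = 3  ✓
4) H + A = 4 + 24 = 28; 28 ≥ 28  ✓
5) G = 3 = 3 (first disjunct)  ✓
6) A = 24 is even  ✓
7) H + C = 4 + 27 = 31; 31 ≤ 32  ✓
8) A = 24, C = 27; 24 < 27  ✓
9) 5B − 3C = 5(29) − 3(27) = 64  ✓
10) B=29, G=3, D=30; 1 of them equals 29  ✓
11) C = 27, B = 29; 27 < 29  ✓
12) A × D = 24 × 30 = 720, not 722  ✗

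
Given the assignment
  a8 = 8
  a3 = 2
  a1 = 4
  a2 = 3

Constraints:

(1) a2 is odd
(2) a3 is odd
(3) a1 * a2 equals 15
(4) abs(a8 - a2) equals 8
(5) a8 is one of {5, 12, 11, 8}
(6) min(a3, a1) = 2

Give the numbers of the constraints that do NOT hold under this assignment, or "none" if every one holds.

No — constraints 2, 3, and 4 are not satisfied.

(1) a2 = 3 is odd  ✓
(2) a3 = 2 is even  ✗
(3) a1 * a2 = 4 * 3 = 12, not 15  ✗
(4) abs(8 - 3) = 5, not 8  ✗
(5) a8 = 8 is in {5, 12, 11, 8}  ✓
(6) min(2, 4) = 2  ✓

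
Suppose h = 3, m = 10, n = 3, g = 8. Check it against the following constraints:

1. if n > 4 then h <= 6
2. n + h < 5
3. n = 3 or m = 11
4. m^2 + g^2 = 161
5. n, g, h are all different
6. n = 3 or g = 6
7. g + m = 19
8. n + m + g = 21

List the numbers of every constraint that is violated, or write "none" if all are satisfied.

1. n = 3, not > 4; antecedent false, conditional vacuously true — holds.
2. n + h = 3 + 3 = 6; 6 ≥ 5, bound 5 not met — does not hold.
3. n = 3 = 3 (first disjunct) — holds.
4. m^2 + g^2 = 10^2 + 8^2 = 100 + 64 = 164, not 161 — does not hold.
5. n = h = 3, not all different — does not hold.
6. n = 3 = 3 (first disjunct) — holds.
7. g + m = 8 + 10 = 18, not 19 — does not hold.
8. n + m + g = 3 + 10 + 8 = 21 — holds.

No — constraints 2, 4, 5, and 7 are not satisfied.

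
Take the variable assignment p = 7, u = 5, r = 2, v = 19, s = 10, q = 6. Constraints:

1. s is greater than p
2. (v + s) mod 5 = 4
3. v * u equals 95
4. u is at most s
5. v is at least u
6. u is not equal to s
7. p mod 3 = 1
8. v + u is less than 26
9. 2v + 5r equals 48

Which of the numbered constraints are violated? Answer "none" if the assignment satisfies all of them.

None — every constraint holds.

1. s = 10, p = 7; 10 > 7 — OK.
2. v + s = 29; 29 mod 5 = 4 — OK.
3. v * u = 19 * 5 = 95 — OK.
4. u = 5, s = 10; 5 ≤ 10 — OK.
5. v = 19, u = 5; 19 ≥ 5 — OK.
6. u = 5, s = 10; distinct — OK.
7. 7 mod 3 = 1 — OK.
8. v + u = 19 + 5 = 24; 24 < 26 — OK.
9. 2v + 5r = 2(19) + 5(2) = 48 — OK.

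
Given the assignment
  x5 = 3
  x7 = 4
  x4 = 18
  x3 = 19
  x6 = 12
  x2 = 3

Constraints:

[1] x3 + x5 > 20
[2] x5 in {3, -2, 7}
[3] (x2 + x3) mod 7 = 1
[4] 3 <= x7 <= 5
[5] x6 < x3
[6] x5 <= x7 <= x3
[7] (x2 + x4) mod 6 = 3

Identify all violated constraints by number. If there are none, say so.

[1] x3 + x5 = 19 + 3 = 22; 22 > 20  yes
[2] x5 = 3 is in {3, -2, 7}  yes
[3] x2 + x3 = 22; 22 mod 7 = 1  yes
[4] x7 = 4 lies in [3, 5]  yes
[5] x6 = 12, x3 = 19; 12 < 19  yes
[6] values 3 <= 4 <= 19  yes
[7] x2 + x4 = 21; 21 mod 6 = 3  yes

Yes — all constraints hold.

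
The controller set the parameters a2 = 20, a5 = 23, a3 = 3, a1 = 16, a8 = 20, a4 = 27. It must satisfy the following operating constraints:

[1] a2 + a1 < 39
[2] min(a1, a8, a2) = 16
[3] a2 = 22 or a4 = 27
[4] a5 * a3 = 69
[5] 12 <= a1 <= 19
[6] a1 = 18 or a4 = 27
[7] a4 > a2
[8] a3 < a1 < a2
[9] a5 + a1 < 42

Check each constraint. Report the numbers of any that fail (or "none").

[1] a2 + a1 = 20 + 16 = 36; 36 < 39 — holds.
[2] min(16, 20, 20) = 16 — holds.
[3] a2 = 20 ≠ 22, but a4 = 27 = 27 (second disjunct) — holds.
[4] a5 * a3 = 23 * 3 = 69 — holds.
[5] a1 = 16 lies in [12, 19] — holds.
[6] a1 = 16 ≠ 18, but a4 = 27 = 27 (second disjunct) — holds.
[7] a4 = 27, a2 = 20; 27 > 20 — holds.
[8] values 3 < 16 < 20 — holds.
[9] a5 + a1 = 23 + 16 = 39; 39 < 42 — holds.

All constraints are satisfied.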